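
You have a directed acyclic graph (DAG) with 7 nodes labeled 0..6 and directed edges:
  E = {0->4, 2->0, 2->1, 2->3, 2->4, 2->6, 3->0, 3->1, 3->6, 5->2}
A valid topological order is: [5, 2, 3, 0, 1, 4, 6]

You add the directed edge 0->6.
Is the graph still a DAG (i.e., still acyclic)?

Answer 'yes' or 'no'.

Answer: yes

Derivation:
Given toposort: [5, 2, 3, 0, 1, 4, 6]
Position of 0: index 3; position of 6: index 6
New edge 0->6: forward
Forward edge: respects the existing order. Still a DAG, same toposort still valid.
Still a DAG? yes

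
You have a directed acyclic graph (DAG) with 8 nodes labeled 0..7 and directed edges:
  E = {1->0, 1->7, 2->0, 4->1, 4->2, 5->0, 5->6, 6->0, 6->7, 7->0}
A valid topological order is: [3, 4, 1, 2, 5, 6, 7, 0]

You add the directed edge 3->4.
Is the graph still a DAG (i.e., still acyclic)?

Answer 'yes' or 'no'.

Answer: yes

Derivation:
Given toposort: [3, 4, 1, 2, 5, 6, 7, 0]
Position of 3: index 0; position of 4: index 1
New edge 3->4: forward
Forward edge: respects the existing order. Still a DAG, same toposort still valid.
Still a DAG? yes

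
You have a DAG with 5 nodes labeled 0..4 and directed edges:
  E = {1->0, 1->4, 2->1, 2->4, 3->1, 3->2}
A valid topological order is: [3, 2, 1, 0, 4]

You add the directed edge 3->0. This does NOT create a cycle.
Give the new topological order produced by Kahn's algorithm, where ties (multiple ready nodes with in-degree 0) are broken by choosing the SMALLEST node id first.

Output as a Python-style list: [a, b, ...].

Old toposort: [3, 2, 1, 0, 4]
Added edge: 3->0
Position of 3 (0) < position of 0 (3). Old order still valid.
Run Kahn's algorithm (break ties by smallest node id):
  initial in-degrees: [2, 2, 1, 0, 2]
  ready (indeg=0): [3]
  pop 3: indeg[0]->1; indeg[1]->1; indeg[2]->0 | ready=[2] | order so far=[3]
  pop 2: indeg[1]->0; indeg[4]->1 | ready=[1] | order so far=[3, 2]
  pop 1: indeg[0]->0; indeg[4]->0 | ready=[0, 4] | order so far=[3, 2, 1]
  pop 0: no out-edges | ready=[4] | order so far=[3, 2, 1, 0]
  pop 4: no out-edges | ready=[] | order so far=[3, 2, 1, 0, 4]
  Result: [3, 2, 1, 0, 4]

Answer: [3, 2, 1, 0, 4]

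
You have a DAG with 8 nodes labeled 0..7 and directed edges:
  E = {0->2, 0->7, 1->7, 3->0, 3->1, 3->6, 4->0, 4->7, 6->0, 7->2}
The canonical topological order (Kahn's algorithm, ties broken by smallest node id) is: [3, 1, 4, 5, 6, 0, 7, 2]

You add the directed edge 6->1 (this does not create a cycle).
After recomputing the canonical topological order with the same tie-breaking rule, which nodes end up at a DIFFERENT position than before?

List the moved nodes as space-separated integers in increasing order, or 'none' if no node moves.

Answer: 0 1 4 5 6

Derivation:
Old toposort: [3, 1, 4, 5, 6, 0, 7, 2]
Added edge 6->1
Recompute Kahn (smallest-id tiebreak):
  initial in-degrees: [3, 2, 2, 0, 0, 0, 1, 3]
  ready (indeg=0): [3, 4, 5]
  pop 3: indeg[0]->2; indeg[1]->1; indeg[6]->0 | ready=[4, 5, 6] | order so far=[3]
  pop 4: indeg[0]->1; indeg[7]->2 | ready=[5, 6] | order so far=[3, 4]
  pop 5: no out-edges | ready=[6] | order so far=[3, 4, 5]
  pop 6: indeg[0]->0; indeg[1]->0 | ready=[0, 1] | order so far=[3, 4, 5, 6]
  pop 0: indeg[2]->1; indeg[7]->1 | ready=[1] | order so far=[3, 4, 5, 6, 0]
  pop 1: indeg[7]->0 | ready=[7] | order so far=[3, 4, 5, 6, 0, 1]
  pop 7: indeg[2]->0 | ready=[2] | order so far=[3, 4, 5, 6, 0, 1, 7]
  pop 2: no out-edges | ready=[] | order so far=[3, 4, 5, 6, 0, 1, 7, 2]
New canonical toposort: [3, 4, 5, 6, 0, 1, 7, 2]
Compare positions:
  Node 0: index 5 -> 4 (moved)
  Node 1: index 1 -> 5 (moved)
  Node 2: index 7 -> 7 (same)
  Node 3: index 0 -> 0 (same)
  Node 4: index 2 -> 1 (moved)
  Node 5: index 3 -> 2 (moved)
  Node 6: index 4 -> 3 (moved)
  Node 7: index 6 -> 6 (same)
Nodes that changed position: 0 1 4 5 6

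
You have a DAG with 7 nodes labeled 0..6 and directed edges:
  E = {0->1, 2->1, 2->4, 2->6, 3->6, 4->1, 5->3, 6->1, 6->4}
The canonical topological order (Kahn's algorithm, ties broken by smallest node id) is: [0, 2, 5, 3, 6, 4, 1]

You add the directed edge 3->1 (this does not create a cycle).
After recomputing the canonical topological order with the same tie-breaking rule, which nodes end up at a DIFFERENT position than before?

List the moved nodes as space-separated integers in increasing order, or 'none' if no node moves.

Answer: none

Derivation:
Old toposort: [0, 2, 5, 3, 6, 4, 1]
Added edge 3->1
Recompute Kahn (smallest-id tiebreak):
  initial in-degrees: [0, 5, 0, 1, 2, 0, 2]
  ready (indeg=0): [0, 2, 5]
  pop 0: indeg[1]->4 | ready=[2, 5] | order so far=[0]
  pop 2: indeg[1]->3; indeg[4]->1; indeg[6]->1 | ready=[5] | order so far=[0, 2]
  pop 5: indeg[3]->0 | ready=[3] | order so far=[0, 2, 5]
  pop 3: indeg[1]->2; indeg[6]->0 | ready=[6] | order so far=[0, 2, 5, 3]
  pop 6: indeg[1]->1; indeg[4]->0 | ready=[4] | order so far=[0, 2, 5, 3, 6]
  pop 4: indeg[1]->0 | ready=[1] | order so far=[0, 2, 5, 3, 6, 4]
  pop 1: no out-edges | ready=[] | order so far=[0, 2, 5, 3, 6, 4, 1]
New canonical toposort: [0, 2, 5, 3, 6, 4, 1]
Compare positions:
  Node 0: index 0 -> 0 (same)
  Node 1: index 6 -> 6 (same)
  Node 2: index 1 -> 1 (same)
  Node 3: index 3 -> 3 (same)
  Node 4: index 5 -> 5 (same)
  Node 5: index 2 -> 2 (same)
  Node 6: index 4 -> 4 (same)
Nodes that changed position: none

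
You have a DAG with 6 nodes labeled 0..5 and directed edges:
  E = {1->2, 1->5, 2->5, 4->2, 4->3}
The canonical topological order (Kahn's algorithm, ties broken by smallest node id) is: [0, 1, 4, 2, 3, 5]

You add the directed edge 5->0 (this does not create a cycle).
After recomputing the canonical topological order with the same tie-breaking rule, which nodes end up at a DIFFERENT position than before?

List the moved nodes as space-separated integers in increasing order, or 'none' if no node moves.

Answer: 0 1 2 3 4 5

Derivation:
Old toposort: [0, 1, 4, 2, 3, 5]
Added edge 5->0
Recompute Kahn (smallest-id tiebreak):
  initial in-degrees: [1, 0, 2, 1, 0, 2]
  ready (indeg=0): [1, 4]
  pop 1: indeg[2]->1; indeg[5]->1 | ready=[4] | order so far=[1]
  pop 4: indeg[2]->0; indeg[3]->0 | ready=[2, 3] | order so far=[1, 4]
  pop 2: indeg[5]->0 | ready=[3, 5] | order so far=[1, 4, 2]
  pop 3: no out-edges | ready=[5] | order so far=[1, 4, 2, 3]
  pop 5: indeg[0]->0 | ready=[0] | order so far=[1, 4, 2, 3, 5]
  pop 0: no out-edges | ready=[] | order so far=[1, 4, 2, 3, 5, 0]
New canonical toposort: [1, 4, 2, 3, 5, 0]
Compare positions:
  Node 0: index 0 -> 5 (moved)
  Node 1: index 1 -> 0 (moved)
  Node 2: index 3 -> 2 (moved)
  Node 3: index 4 -> 3 (moved)
  Node 4: index 2 -> 1 (moved)
  Node 5: index 5 -> 4 (moved)
Nodes that changed position: 0 1 2 3 4 5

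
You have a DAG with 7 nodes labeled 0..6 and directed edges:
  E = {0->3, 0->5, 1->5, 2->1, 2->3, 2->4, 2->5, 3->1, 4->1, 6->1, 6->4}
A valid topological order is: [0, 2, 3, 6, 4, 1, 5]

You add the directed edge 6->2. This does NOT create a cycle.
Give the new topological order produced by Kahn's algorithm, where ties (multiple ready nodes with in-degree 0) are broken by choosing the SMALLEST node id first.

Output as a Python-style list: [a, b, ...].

Old toposort: [0, 2, 3, 6, 4, 1, 5]
Added edge: 6->2
Position of 6 (3) > position of 2 (1). Must reorder: 6 must now come before 2.
Run Kahn's algorithm (break ties by smallest node id):
  initial in-degrees: [0, 4, 1, 2, 2, 3, 0]
  ready (indeg=0): [0, 6]
  pop 0: indeg[3]->1; indeg[5]->2 | ready=[6] | order so far=[0]
  pop 6: indeg[1]->3; indeg[2]->0; indeg[4]->1 | ready=[2] | order so far=[0, 6]
  pop 2: indeg[1]->2; indeg[3]->0; indeg[4]->0; indeg[5]->1 | ready=[3, 4] | order so far=[0, 6, 2]
  pop 3: indeg[1]->1 | ready=[4] | order so far=[0, 6, 2, 3]
  pop 4: indeg[1]->0 | ready=[1] | order so far=[0, 6, 2, 3, 4]
  pop 1: indeg[5]->0 | ready=[5] | order so far=[0, 6, 2, 3, 4, 1]
  pop 5: no out-edges | ready=[] | order so far=[0, 6, 2, 3, 4, 1, 5]
  Result: [0, 6, 2, 3, 4, 1, 5]

Answer: [0, 6, 2, 3, 4, 1, 5]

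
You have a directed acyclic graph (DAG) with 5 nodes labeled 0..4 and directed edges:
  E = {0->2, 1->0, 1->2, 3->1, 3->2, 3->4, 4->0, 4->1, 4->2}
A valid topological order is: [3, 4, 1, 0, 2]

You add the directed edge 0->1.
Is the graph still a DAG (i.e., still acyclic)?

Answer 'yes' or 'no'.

Answer: no

Derivation:
Given toposort: [3, 4, 1, 0, 2]
Position of 0: index 3; position of 1: index 2
New edge 0->1: backward (u after v in old order)
Backward edge: old toposort is now invalid. Check if this creates a cycle.
Does 1 already reach 0? Reachable from 1: [0, 1, 2]. YES -> cycle!
Still a DAG? no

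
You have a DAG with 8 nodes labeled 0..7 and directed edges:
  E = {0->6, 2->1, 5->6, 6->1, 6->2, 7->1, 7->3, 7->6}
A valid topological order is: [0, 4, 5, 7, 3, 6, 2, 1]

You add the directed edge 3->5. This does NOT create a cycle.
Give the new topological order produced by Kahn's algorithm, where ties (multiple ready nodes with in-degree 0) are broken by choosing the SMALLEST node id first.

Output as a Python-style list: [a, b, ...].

Answer: [0, 4, 7, 3, 5, 6, 2, 1]

Derivation:
Old toposort: [0, 4, 5, 7, 3, 6, 2, 1]
Added edge: 3->5
Position of 3 (4) > position of 5 (2). Must reorder: 3 must now come before 5.
Run Kahn's algorithm (break ties by smallest node id):
  initial in-degrees: [0, 3, 1, 1, 0, 1, 3, 0]
  ready (indeg=0): [0, 4, 7]
  pop 0: indeg[6]->2 | ready=[4, 7] | order so far=[0]
  pop 4: no out-edges | ready=[7] | order so far=[0, 4]
  pop 7: indeg[1]->2; indeg[3]->0; indeg[6]->1 | ready=[3] | order so far=[0, 4, 7]
  pop 3: indeg[5]->0 | ready=[5] | order so far=[0, 4, 7, 3]
  pop 5: indeg[6]->0 | ready=[6] | order so far=[0, 4, 7, 3, 5]
  pop 6: indeg[1]->1; indeg[2]->0 | ready=[2] | order so far=[0, 4, 7, 3, 5, 6]
  pop 2: indeg[1]->0 | ready=[1] | order so far=[0, 4, 7, 3, 5, 6, 2]
  pop 1: no out-edges | ready=[] | order so far=[0, 4, 7, 3, 5, 6, 2, 1]
  Result: [0, 4, 7, 3, 5, 6, 2, 1]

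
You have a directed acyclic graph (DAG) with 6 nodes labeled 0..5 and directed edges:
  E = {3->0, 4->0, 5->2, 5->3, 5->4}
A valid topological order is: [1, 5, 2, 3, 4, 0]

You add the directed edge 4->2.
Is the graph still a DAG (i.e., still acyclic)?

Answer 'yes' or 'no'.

Given toposort: [1, 5, 2, 3, 4, 0]
Position of 4: index 4; position of 2: index 2
New edge 4->2: backward (u after v in old order)
Backward edge: old toposort is now invalid. Check if this creates a cycle.
Does 2 already reach 4? Reachable from 2: [2]. NO -> still a DAG (reorder needed).
Still a DAG? yes

Answer: yes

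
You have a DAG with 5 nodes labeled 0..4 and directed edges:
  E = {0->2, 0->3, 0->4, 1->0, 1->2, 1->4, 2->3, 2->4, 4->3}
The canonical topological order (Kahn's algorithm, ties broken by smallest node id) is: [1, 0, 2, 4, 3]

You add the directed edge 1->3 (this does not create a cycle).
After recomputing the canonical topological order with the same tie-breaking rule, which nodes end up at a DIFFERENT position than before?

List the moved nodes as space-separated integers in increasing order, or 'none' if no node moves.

Answer: none

Derivation:
Old toposort: [1, 0, 2, 4, 3]
Added edge 1->3
Recompute Kahn (smallest-id tiebreak):
  initial in-degrees: [1, 0, 2, 4, 3]
  ready (indeg=0): [1]
  pop 1: indeg[0]->0; indeg[2]->1; indeg[3]->3; indeg[4]->2 | ready=[0] | order so far=[1]
  pop 0: indeg[2]->0; indeg[3]->2; indeg[4]->1 | ready=[2] | order so far=[1, 0]
  pop 2: indeg[3]->1; indeg[4]->0 | ready=[4] | order so far=[1, 0, 2]
  pop 4: indeg[3]->0 | ready=[3] | order so far=[1, 0, 2, 4]
  pop 3: no out-edges | ready=[] | order so far=[1, 0, 2, 4, 3]
New canonical toposort: [1, 0, 2, 4, 3]
Compare positions:
  Node 0: index 1 -> 1 (same)
  Node 1: index 0 -> 0 (same)
  Node 2: index 2 -> 2 (same)
  Node 3: index 4 -> 4 (same)
  Node 4: index 3 -> 3 (same)
Nodes that changed position: none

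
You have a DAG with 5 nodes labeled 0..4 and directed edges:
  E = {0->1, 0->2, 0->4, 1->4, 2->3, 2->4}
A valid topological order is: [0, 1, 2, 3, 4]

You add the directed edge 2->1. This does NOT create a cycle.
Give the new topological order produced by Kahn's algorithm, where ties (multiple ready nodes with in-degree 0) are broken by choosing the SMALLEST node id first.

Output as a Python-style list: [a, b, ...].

Old toposort: [0, 1, 2, 3, 4]
Added edge: 2->1
Position of 2 (2) > position of 1 (1). Must reorder: 2 must now come before 1.
Run Kahn's algorithm (break ties by smallest node id):
  initial in-degrees: [0, 2, 1, 1, 3]
  ready (indeg=0): [0]
  pop 0: indeg[1]->1; indeg[2]->0; indeg[4]->2 | ready=[2] | order so far=[0]
  pop 2: indeg[1]->0; indeg[3]->0; indeg[4]->1 | ready=[1, 3] | order so far=[0, 2]
  pop 1: indeg[4]->0 | ready=[3, 4] | order so far=[0, 2, 1]
  pop 3: no out-edges | ready=[4] | order so far=[0, 2, 1, 3]
  pop 4: no out-edges | ready=[] | order so far=[0, 2, 1, 3, 4]
  Result: [0, 2, 1, 3, 4]

Answer: [0, 2, 1, 3, 4]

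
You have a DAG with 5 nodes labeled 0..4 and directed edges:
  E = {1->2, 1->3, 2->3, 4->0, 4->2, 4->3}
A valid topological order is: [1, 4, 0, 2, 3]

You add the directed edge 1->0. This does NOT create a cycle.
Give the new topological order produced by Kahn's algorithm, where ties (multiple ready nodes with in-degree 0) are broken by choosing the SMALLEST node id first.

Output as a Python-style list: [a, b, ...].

Old toposort: [1, 4, 0, 2, 3]
Added edge: 1->0
Position of 1 (0) < position of 0 (2). Old order still valid.
Run Kahn's algorithm (break ties by smallest node id):
  initial in-degrees: [2, 0, 2, 3, 0]
  ready (indeg=0): [1, 4]
  pop 1: indeg[0]->1; indeg[2]->1; indeg[3]->2 | ready=[4] | order so far=[1]
  pop 4: indeg[0]->0; indeg[2]->0; indeg[3]->1 | ready=[0, 2] | order so far=[1, 4]
  pop 0: no out-edges | ready=[2] | order so far=[1, 4, 0]
  pop 2: indeg[3]->0 | ready=[3] | order so far=[1, 4, 0, 2]
  pop 3: no out-edges | ready=[] | order so far=[1, 4, 0, 2, 3]
  Result: [1, 4, 0, 2, 3]

Answer: [1, 4, 0, 2, 3]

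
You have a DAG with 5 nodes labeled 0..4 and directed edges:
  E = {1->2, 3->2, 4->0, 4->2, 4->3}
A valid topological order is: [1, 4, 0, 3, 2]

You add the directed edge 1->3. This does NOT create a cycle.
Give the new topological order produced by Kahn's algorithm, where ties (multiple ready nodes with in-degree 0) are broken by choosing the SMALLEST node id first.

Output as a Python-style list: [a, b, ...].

Old toposort: [1, 4, 0, 3, 2]
Added edge: 1->3
Position of 1 (0) < position of 3 (3). Old order still valid.
Run Kahn's algorithm (break ties by smallest node id):
  initial in-degrees: [1, 0, 3, 2, 0]
  ready (indeg=0): [1, 4]
  pop 1: indeg[2]->2; indeg[3]->1 | ready=[4] | order so far=[1]
  pop 4: indeg[0]->0; indeg[2]->1; indeg[3]->0 | ready=[0, 3] | order so far=[1, 4]
  pop 0: no out-edges | ready=[3] | order so far=[1, 4, 0]
  pop 3: indeg[2]->0 | ready=[2] | order so far=[1, 4, 0, 3]
  pop 2: no out-edges | ready=[] | order so far=[1, 4, 0, 3, 2]
  Result: [1, 4, 0, 3, 2]

Answer: [1, 4, 0, 3, 2]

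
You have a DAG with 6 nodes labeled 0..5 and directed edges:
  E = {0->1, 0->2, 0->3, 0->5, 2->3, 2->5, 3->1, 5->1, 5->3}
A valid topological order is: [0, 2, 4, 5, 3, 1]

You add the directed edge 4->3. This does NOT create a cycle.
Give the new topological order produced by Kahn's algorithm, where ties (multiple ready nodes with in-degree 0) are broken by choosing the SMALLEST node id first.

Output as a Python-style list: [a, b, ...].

Old toposort: [0, 2, 4, 5, 3, 1]
Added edge: 4->3
Position of 4 (2) < position of 3 (4). Old order still valid.
Run Kahn's algorithm (break ties by smallest node id):
  initial in-degrees: [0, 3, 1, 4, 0, 2]
  ready (indeg=0): [0, 4]
  pop 0: indeg[1]->2; indeg[2]->0; indeg[3]->3; indeg[5]->1 | ready=[2, 4] | order so far=[0]
  pop 2: indeg[3]->2; indeg[5]->0 | ready=[4, 5] | order so far=[0, 2]
  pop 4: indeg[3]->1 | ready=[5] | order so far=[0, 2, 4]
  pop 5: indeg[1]->1; indeg[3]->0 | ready=[3] | order so far=[0, 2, 4, 5]
  pop 3: indeg[1]->0 | ready=[1] | order so far=[0, 2, 4, 5, 3]
  pop 1: no out-edges | ready=[] | order so far=[0, 2, 4, 5, 3, 1]
  Result: [0, 2, 4, 5, 3, 1]

Answer: [0, 2, 4, 5, 3, 1]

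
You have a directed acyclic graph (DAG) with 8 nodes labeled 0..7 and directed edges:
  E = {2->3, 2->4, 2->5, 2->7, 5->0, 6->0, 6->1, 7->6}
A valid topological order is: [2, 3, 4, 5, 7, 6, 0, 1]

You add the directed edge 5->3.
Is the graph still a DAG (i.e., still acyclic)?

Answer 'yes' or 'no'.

Answer: yes

Derivation:
Given toposort: [2, 3, 4, 5, 7, 6, 0, 1]
Position of 5: index 3; position of 3: index 1
New edge 5->3: backward (u after v in old order)
Backward edge: old toposort is now invalid. Check if this creates a cycle.
Does 3 already reach 5? Reachable from 3: [3]. NO -> still a DAG (reorder needed).
Still a DAG? yes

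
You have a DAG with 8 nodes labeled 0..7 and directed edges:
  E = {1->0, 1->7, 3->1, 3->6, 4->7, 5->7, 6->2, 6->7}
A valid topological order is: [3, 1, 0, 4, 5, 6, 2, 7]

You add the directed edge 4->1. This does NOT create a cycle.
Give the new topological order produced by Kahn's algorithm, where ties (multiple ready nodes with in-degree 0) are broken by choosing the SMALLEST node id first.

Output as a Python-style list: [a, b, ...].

Old toposort: [3, 1, 0, 4, 5, 6, 2, 7]
Added edge: 4->1
Position of 4 (3) > position of 1 (1). Must reorder: 4 must now come before 1.
Run Kahn's algorithm (break ties by smallest node id):
  initial in-degrees: [1, 2, 1, 0, 0, 0, 1, 4]
  ready (indeg=0): [3, 4, 5]
  pop 3: indeg[1]->1; indeg[6]->0 | ready=[4, 5, 6] | order so far=[3]
  pop 4: indeg[1]->0; indeg[7]->3 | ready=[1, 5, 6] | order so far=[3, 4]
  pop 1: indeg[0]->0; indeg[7]->2 | ready=[0, 5, 6] | order so far=[3, 4, 1]
  pop 0: no out-edges | ready=[5, 6] | order so far=[3, 4, 1, 0]
  pop 5: indeg[7]->1 | ready=[6] | order so far=[3, 4, 1, 0, 5]
  pop 6: indeg[2]->0; indeg[7]->0 | ready=[2, 7] | order so far=[3, 4, 1, 0, 5, 6]
  pop 2: no out-edges | ready=[7] | order so far=[3, 4, 1, 0, 5, 6, 2]
  pop 7: no out-edges | ready=[] | order so far=[3, 4, 1, 0, 5, 6, 2, 7]
  Result: [3, 4, 1, 0, 5, 6, 2, 7]

Answer: [3, 4, 1, 0, 5, 6, 2, 7]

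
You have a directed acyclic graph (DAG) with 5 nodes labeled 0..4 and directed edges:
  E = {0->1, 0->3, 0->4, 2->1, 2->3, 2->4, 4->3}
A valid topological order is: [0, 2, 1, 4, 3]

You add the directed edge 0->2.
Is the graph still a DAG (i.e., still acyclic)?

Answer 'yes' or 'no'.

Answer: yes

Derivation:
Given toposort: [0, 2, 1, 4, 3]
Position of 0: index 0; position of 2: index 1
New edge 0->2: forward
Forward edge: respects the existing order. Still a DAG, same toposort still valid.
Still a DAG? yes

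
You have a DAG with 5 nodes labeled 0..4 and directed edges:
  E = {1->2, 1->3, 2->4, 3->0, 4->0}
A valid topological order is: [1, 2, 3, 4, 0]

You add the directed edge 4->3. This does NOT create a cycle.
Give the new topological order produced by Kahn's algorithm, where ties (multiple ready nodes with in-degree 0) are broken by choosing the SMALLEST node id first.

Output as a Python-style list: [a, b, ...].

Old toposort: [1, 2, 3, 4, 0]
Added edge: 4->3
Position of 4 (3) > position of 3 (2). Must reorder: 4 must now come before 3.
Run Kahn's algorithm (break ties by smallest node id):
  initial in-degrees: [2, 0, 1, 2, 1]
  ready (indeg=0): [1]
  pop 1: indeg[2]->0; indeg[3]->1 | ready=[2] | order so far=[1]
  pop 2: indeg[4]->0 | ready=[4] | order so far=[1, 2]
  pop 4: indeg[0]->1; indeg[3]->0 | ready=[3] | order so far=[1, 2, 4]
  pop 3: indeg[0]->0 | ready=[0] | order so far=[1, 2, 4, 3]
  pop 0: no out-edges | ready=[] | order so far=[1, 2, 4, 3, 0]
  Result: [1, 2, 4, 3, 0]

Answer: [1, 2, 4, 3, 0]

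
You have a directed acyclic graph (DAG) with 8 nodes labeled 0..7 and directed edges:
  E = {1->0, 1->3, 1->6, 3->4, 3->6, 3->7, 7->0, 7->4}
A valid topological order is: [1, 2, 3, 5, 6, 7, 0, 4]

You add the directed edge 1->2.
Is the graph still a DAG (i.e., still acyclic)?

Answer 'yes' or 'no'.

Answer: yes

Derivation:
Given toposort: [1, 2, 3, 5, 6, 7, 0, 4]
Position of 1: index 0; position of 2: index 1
New edge 1->2: forward
Forward edge: respects the existing order. Still a DAG, same toposort still valid.
Still a DAG? yes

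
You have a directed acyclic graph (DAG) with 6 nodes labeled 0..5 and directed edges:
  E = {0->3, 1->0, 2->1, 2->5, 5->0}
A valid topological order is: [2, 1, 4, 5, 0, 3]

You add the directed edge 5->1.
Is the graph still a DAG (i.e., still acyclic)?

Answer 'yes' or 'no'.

Answer: yes

Derivation:
Given toposort: [2, 1, 4, 5, 0, 3]
Position of 5: index 3; position of 1: index 1
New edge 5->1: backward (u after v in old order)
Backward edge: old toposort is now invalid. Check if this creates a cycle.
Does 1 already reach 5? Reachable from 1: [0, 1, 3]. NO -> still a DAG (reorder needed).
Still a DAG? yes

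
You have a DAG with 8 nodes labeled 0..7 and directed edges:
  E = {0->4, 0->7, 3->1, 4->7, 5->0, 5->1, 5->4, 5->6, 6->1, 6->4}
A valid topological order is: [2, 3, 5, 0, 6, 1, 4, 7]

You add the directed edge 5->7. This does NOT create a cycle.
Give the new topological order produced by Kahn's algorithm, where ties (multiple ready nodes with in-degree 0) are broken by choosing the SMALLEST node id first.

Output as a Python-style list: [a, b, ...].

Answer: [2, 3, 5, 0, 6, 1, 4, 7]

Derivation:
Old toposort: [2, 3, 5, 0, 6, 1, 4, 7]
Added edge: 5->7
Position of 5 (2) < position of 7 (7). Old order still valid.
Run Kahn's algorithm (break ties by smallest node id):
  initial in-degrees: [1, 3, 0, 0, 3, 0, 1, 3]
  ready (indeg=0): [2, 3, 5]
  pop 2: no out-edges | ready=[3, 5] | order so far=[2]
  pop 3: indeg[1]->2 | ready=[5] | order so far=[2, 3]
  pop 5: indeg[0]->0; indeg[1]->1; indeg[4]->2; indeg[6]->0; indeg[7]->2 | ready=[0, 6] | order so far=[2, 3, 5]
  pop 0: indeg[4]->1; indeg[7]->1 | ready=[6] | order so far=[2, 3, 5, 0]
  pop 6: indeg[1]->0; indeg[4]->0 | ready=[1, 4] | order so far=[2, 3, 5, 0, 6]
  pop 1: no out-edges | ready=[4] | order so far=[2, 3, 5, 0, 6, 1]
  pop 4: indeg[7]->0 | ready=[7] | order so far=[2, 3, 5, 0, 6, 1, 4]
  pop 7: no out-edges | ready=[] | order so far=[2, 3, 5, 0, 6, 1, 4, 7]
  Result: [2, 3, 5, 0, 6, 1, 4, 7]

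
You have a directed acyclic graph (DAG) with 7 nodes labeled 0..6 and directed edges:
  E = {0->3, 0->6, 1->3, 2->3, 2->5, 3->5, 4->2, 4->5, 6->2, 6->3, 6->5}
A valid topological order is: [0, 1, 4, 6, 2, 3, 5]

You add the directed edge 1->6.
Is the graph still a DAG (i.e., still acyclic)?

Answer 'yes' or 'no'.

Given toposort: [0, 1, 4, 6, 2, 3, 5]
Position of 1: index 1; position of 6: index 3
New edge 1->6: forward
Forward edge: respects the existing order. Still a DAG, same toposort still valid.
Still a DAG? yes

Answer: yes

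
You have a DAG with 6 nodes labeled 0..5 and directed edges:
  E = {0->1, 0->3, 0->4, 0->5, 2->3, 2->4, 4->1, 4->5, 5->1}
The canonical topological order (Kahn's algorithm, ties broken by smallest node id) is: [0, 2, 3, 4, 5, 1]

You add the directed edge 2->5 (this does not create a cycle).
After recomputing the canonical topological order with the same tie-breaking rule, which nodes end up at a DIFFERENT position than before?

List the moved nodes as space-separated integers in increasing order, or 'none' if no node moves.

Answer: none

Derivation:
Old toposort: [0, 2, 3, 4, 5, 1]
Added edge 2->5
Recompute Kahn (smallest-id tiebreak):
  initial in-degrees: [0, 3, 0, 2, 2, 3]
  ready (indeg=0): [0, 2]
  pop 0: indeg[1]->2; indeg[3]->1; indeg[4]->1; indeg[5]->2 | ready=[2] | order so far=[0]
  pop 2: indeg[3]->0; indeg[4]->0; indeg[5]->1 | ready=[3, 4] | order so far=[0, 2]
  pop 3: no out-edges | ready=[4] | order so far=[0, 2, 3]
  pop 4: indeg[1]->1; indeg[5]->0 | ready=[5] | order so far=[0, 2, 3, 4]
  pop 5: indeg[1]->0 | ready=[1] | order so far=[0, 2, 3, 4, 5]
  pop 1: no out-edges | ready=[] | order so far=[0, 2, 3, 4, 5, 1]
New canonical toposort: [0, 2, 3, 4, 5, 1]
Compare positions:
  Node 0: index 0 -> 0 (same)
  Node 1: index 5 -> 5 (same)
  Node 2: index 1 -> 1 (same)
  Node 3: index 2 -> 2 (same)
  Node 4: index 3 -> 3 (same)
  Node 5: index 4 -> 4 (same)
Nodes that changed position: none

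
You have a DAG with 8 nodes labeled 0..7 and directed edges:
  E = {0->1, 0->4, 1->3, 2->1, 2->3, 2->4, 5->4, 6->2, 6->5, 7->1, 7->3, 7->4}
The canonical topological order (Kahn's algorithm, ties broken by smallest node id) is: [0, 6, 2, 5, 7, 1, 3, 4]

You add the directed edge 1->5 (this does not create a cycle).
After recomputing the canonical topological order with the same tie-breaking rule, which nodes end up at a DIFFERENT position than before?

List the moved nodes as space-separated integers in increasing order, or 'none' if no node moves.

Answer: 1 3 5 7

Derivation:
Old toposort: [0, 6, 2, 5, 7, 1, 3, 4]
Added edge 1->5
Recompute Kahn (smallest-id tiebreak):
  initial in-degrees: [0, 3, 1, 3, 4, 2, 0, 0]
  ready (indeg=0): [0, 6, 7]
  pop 0: indeg[1]->2; indeg[4]->3 | ready=[6, 7] | order so far=[0]
  pop 6: indeg[2]->0; indeg[5]->1 | ready=[2, 7] | order so far=[0, 6]
  pop 2: indeg[1]->1; indeg[3]->2; indeg[4]->2 | ready=[7] | order so far=[0, 6, 2]
  pop 7: indeg[1]->0; indeg[3]->1; indeg[4]->1 | ready=[1] | order so far=[0, 6, 2, 7]
  pop 1: indeg[3]->0; indeg[5]->0 | ready=[3, 5] | order so far=[0, 6, 2, 7, 1]
  pop 3: no out-edges | ready=[5] | order so far=[0, 6, 2, 7, 1, 3]
  pop 5: indeg[4]->0 | ready=[4] | order so far=[0, 6, 2, 7, 1, 3, 5]
  pop 4: no out-edges | ready=[] | order so far=[0, 6, 2, 7, 1, 3, 5, 4]
New canonical toposort: [0, 6, 2, 7, 1, 3, 5, 4]
Compare positions:
  Node 0: index 0 -> 0 (same)
  Node 1: index 5 -> 4 (moved)
  Node 2: index 2 -> 2 (same)
  Node 3: index 6 -> 5 (moved)
  Node 4: index 7 -> 7 (same)
  Node 5: index 3 -> 6 (moved)
  Node 6: index 1 -> 1 (same)
  Node 7: index 4 -> 3 (moved)
Nodes that changed position: 1 3 5 7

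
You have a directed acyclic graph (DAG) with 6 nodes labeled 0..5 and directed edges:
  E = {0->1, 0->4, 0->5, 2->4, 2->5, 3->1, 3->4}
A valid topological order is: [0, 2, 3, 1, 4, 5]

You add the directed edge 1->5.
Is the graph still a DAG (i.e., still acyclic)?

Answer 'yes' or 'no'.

Answer: yes

Derivation:
Given toposort: [0, 2, 3, 1, 4, 5]
Position of 1: index 3; position of 5: index 5
New edge 1->5: forward
Forward edge: respects the existing order. Still a DAG, same toposort still valid.
Still a DAG? yes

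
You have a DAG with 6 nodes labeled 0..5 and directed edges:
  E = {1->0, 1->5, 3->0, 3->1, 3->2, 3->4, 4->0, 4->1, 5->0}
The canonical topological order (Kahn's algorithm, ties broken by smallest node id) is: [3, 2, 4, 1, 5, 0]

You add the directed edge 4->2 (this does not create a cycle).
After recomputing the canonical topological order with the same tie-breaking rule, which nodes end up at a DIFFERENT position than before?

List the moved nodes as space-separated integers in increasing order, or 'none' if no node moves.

Old toposort: [3, 2, 4, 1, 5, 0]
Added edge 4->2
Recompute Kahn (smallest-id tiebreak):
  initial in-degrees: [4, 2, 2, 0, 1, 1]
  ready (indeg=0): [3]
  pop 3: indeg[0]->3; indeg[1]->1; indeg[2]->1; indeg[4]->0 | ready=[4] | order so far=[3]
  pop 4: indeg[0]->2; indeg[1]->0; indeg[2]->0 | ready=[1, 2] | order so far=[3, 4]
  pop 1: indeg[0]->1; indeg[5]->0 | ready=[2, 5] | order so far=[3, 4, 1]
  pop 2: no out-edges | ready=[5] | order so far=[3, 4, 1, 2]
  pop 5: indeg[0]->0 | ready=[0] | order so far=[3, 4, 1, 2, 5]
  pop 0: no out-edges | ready=[] | order so far=[3, 4, 1, 2, 5, 0]
New canonical toposort: [3, 4, 1, 2, 5, 0]
Compare positions:
  Node 0: index 5 -> 5 (same)
  Node 1: index 3 -> 2 (moved)
  Node 2: index 1 -> 3 (moved)
  Node 3: index 0 -> 0 (same)
  Node 4: index 2 -> 1 (moved)
  Node 5: index 4 -> 4 (same)
Nodes that changed position: 1 2 4

Answer: 1 2 4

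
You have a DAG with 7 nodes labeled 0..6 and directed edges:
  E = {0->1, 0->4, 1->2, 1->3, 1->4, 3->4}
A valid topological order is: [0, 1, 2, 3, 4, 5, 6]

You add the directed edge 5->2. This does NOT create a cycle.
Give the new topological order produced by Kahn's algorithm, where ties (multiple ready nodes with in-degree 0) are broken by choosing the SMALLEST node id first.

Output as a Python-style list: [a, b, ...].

Old toposort: [0, 1, 2, 3, 4, 5, 6]
Added edge: 5->2
Position of 5 (5) > position of 2 (2). Must reorder: 5 must now come before 2.
Run Kahn's algorithm (break ties by smallest node id):
  initial in-degrees: [0, 1, 2, 1, 3, 0, 0]
  ready (indeg=0): [0, 5, 6]
  pop 0: indeg[1]->0; indeg[4]->2 | ready=[1, 5, 6] | order so far=[0]
  pop 1: indeg[2]->1; indeg[3]->0; indeg[4]->1 | ready=[3, 5, 6] | order so far=[0, 1]
  pop 3: indeg[4]->0 | ready=[4, 5, 6] | order so far=[0, 1, 3]
  pop 4: no out-edges | ready=[5, 6] | order so far=[0, 1, 3, 4]
  pop 5: indeg[2]->0 | ready=[2, 6] | order so far=[0, 1, 3, 4, 5]
  pop 2: no out-edges | ready=[6] | order so far=[0, 1, 3, 4, 5, 2]
  pop 6: no out-edges | ready=[] | order so far=[0, 1, 3, 4, 5, 2, 6]
  Result: [0, 1, 3, 4, 5, 2, 6]

Answer: [0, 1, 3, 4, 5, 2, 6]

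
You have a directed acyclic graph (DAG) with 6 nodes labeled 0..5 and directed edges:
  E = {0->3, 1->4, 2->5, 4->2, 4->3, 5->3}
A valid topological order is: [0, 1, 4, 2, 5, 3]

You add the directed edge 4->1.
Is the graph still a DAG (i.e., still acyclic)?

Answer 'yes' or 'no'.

Given toposort: [0, 1, 4, 2, 5, 3]
Position of 4: index 2; position of 1: index 1
New edge 4->1: backward (u after v in old order)
Backward edge: old toposort is now invalid. Check if this creates a cycle.
Does 1 already reach 4? Reachable from 1: [1, 2, 3, 4, 5]. YES -> cycle!
Still a DAG? no

Answer: no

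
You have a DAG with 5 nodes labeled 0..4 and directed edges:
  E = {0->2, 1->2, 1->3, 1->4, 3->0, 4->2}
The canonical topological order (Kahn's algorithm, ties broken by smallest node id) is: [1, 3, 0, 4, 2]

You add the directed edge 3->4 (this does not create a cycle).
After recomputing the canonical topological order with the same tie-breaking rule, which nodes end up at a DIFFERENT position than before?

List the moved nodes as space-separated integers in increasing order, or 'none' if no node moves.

Old toposort: [1, 3, 0, 4, 2]
Added edge 3->4
Recompute Kahn (smallest-id tiebreak):
  initial in-degrees: [1, 0, 3, 1, 2]
  ready (indeg=0): [1]
  pop 1: indeg[2]->2; indeg[3]->0; indeg[4]->1 | ready=[3] | order so far=[1]
  pop 3: indeg[0]->0; indeg[4]->0 | ready=[0, 4] | order so far=[1, 3]
  pop 0: indeg[2]->1 | ready=[4] | order so far=[1, 3, 0]
  pop 4: indeg[2]->0 | ready=[2] | order so far=[1, 3, 0, 4]
  pop 2: no out-edges | ready=[] | order so far=[1, 3, 0, 4, 2]
New canonical toposort: [1, 3, 0, 4, 2]
Compare positions:
  Node 0: index 2 -> 2 (same)
  Node 1: index 0 -> 0 (same)
  Node 2: index 4 -> 4 (same)
  Node 3: index 1 -> 1 (same)
  Node 4: index 3 -> 3 (same)
Nodes that changed position: none

Answer: none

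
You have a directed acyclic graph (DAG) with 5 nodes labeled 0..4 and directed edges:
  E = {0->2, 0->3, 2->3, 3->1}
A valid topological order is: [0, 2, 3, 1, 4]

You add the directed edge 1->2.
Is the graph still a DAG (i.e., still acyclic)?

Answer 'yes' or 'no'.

Given toposort: [0, 2, 3, 1, 4]
Position of 1: index 3; position of 2: index 1
New edge 1->2: backward (u after v in old order)
Backward edge: old toposort is now invalid. Check if this creates a cycle.
Does 2 already reach 1? Reachable from 2: [1, 2, 3]. YES -> cycle!
Still a DAG? no

Answer: no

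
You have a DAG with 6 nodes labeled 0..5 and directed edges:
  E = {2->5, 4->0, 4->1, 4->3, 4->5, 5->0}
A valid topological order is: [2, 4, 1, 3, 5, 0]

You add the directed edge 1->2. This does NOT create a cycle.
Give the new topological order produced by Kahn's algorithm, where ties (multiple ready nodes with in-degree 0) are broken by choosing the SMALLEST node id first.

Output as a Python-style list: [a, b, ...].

Answer: [4, 1, 2, 3, 5, 0]

Derivation:
Old toposort: [2, 4, 1, 3, 5, 0]
Added edge: 1->2
Position of 1 (2) > position of 2 (0). Must reorder: 1 must now come before 2.
Run Kahn's algorithm (break ties by smallest node id):
  initial in-degrees: [2, 1, 1, 1, 0, 2]
  ready (indeg=0): [4]
  pop 4: indeg[0]->1; indeg[1]->0; indeg[3]->0; indeg[5]->1 | ready=[1, 3] | order so far=[4]
  pop 1: indeg[2]->0 | ready=[2, 3] | order so far=[4, 1]
  pop 2: indeg[5]->0 | ready=[3, 5] | order so far=[4, 1, 2]
  pop 3: no out-edges | ready=[5] | order so far=[4, 1, 2, 3]
  pop 5: indeg[0]->0 | ready=[0] | order so far=[4, 1, 2, 3, 5]
  pop 0: no out-edges | ready=[] | order so far=[4, 1, 2, 3, 5, 0]
  Result: [4, 1, 2, 3, 5, 0]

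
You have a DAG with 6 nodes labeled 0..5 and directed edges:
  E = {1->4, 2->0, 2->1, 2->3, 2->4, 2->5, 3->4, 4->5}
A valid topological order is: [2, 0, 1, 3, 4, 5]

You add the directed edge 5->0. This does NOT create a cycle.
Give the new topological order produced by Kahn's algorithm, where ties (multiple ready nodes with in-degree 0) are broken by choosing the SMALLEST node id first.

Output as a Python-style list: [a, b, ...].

Old toposort: [2, 0, 1, 3, 4, 5]
Added edge: 5->0
Position of 5 (5) > position of 0 (1). Must reorder: 5 must now come before 0.
Run Kahn's algorithm (break ties by smallest node id):
  initial in-degrees: [2, 1, 0, 1, 3, 2]
  ready (indeg=0): [2]
  pop 2: indeg[0]->1; indeg[1]->0; indeg[3]->0; indeg[4]->2; indeg[5]->1 | ready=[1, 3] | order so far=[2]
  pop 1: indeg[4]->1 | ready=[3] | order so far=[2, 1]
  pop 3: indeg[4]->0 | ready=[4] | order so far=[2, 1, 3]
  pop 4: indeg[5]->0 | ready=[5] | order so far=[2, 1, 3, 4]
  pop 5: indeg[0]->0 | ready=[0] | order so far=[2, 1, 3, 4, 5]
  pop 0: no out-edges | ready=[] | order so far=[2, 1, 3, 4, 5, 0]
  Result: [2, 1, 3, 4, 5, 0]

Answer: [2, 1, 3, 4, 5, 0]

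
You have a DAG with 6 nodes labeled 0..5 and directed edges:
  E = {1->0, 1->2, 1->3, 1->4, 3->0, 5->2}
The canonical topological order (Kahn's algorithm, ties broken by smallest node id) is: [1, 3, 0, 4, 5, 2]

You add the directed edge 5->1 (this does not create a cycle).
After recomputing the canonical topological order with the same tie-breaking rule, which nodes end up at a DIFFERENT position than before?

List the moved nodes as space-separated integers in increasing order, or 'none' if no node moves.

Old toposort: [1, 3, 0, 4, 5, 2]
Added edge 5->1
Recompute Kahn (smallest-id tiebreak):
  initial in-degrees: [2, 1, 2, 1, 1, 0]
  ready (indeg=0): [5]
  pop 5: indeg[1]->0; indeg[2]->1 | ready=[1] | order so far=[5]
  pop 1: indeg[0]->1; indeg[2]->0; indeg[3]->0; indeg[4]->0 | ready=[2, 3, 4] | order so far=[5, 1]
  pop 2: no out-edges | ready=[3, 4] | order so far=[5, 1, 2]
  pop 3: indeg[0]->0 | ready=[0, 4] | order so far=[5, 1, 2, 3]
  pop 0: no out-edges | ready=[4] | order so far=[5, 1, 2, 3, 0]
  pop 4: no out-edges | ready=[] | order so far=[5, 1, 2, 3, 0, 4]
New canonical toposort: [5, 1, 2, 3, 0, 4]
Compare positions:
  Node 0: index 2 -> 4 (moved)
  Node 1: index 0 -> 1 (moved)
  Node 2: index 5 -> 2 (moved)
  Node 3: index 1 -> 3 (moved)
  Node 4: index 3 -> 5 (moved)
  Node 5: index 4 -> 0 (moved)
Nodes that changed position: 0 1 2 3 4 5

Answer: 0 1 2 3 4 5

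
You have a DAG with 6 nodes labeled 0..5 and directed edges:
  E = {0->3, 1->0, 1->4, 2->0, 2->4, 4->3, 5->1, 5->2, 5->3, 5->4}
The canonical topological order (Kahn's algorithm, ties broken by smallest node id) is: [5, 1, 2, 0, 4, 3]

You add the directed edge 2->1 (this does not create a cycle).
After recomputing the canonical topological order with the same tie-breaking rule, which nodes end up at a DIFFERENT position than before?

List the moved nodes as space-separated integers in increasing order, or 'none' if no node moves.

Answer: 1 2

Derivation:
Old toposort: [5, 1, 2, 0, 4, 3]
Added edge 2->1
Recompute Kahn (smallest-id tiebreak):
  initial in-degrees: [2, 2, 1, 3, 3, 0]
  ready (indeg=0): [5]
  pop 5: indeg[1]->1; indeg[2]->0; indeg[3]->2; indeg[4]->2 | ready=[2] | order so far=[5]
  pop 2: indeg[0]->1; indeg[1]->0; indeg[4]->1 | ready=[1] | order so far=[5, 2]
  pop 1: indeg[0]->0; indeg[4]->0 | ready=[0, 4] | order so far=[5, 2, 1]
  pop 0: indeg[3]->1 | ready=[4] | order so far=[5, 2, 1, 0]
  pop 4: indeg[3]->0 | ready=[3] | order so far=[5, 2, 1, 0, 4]
  pop 3: no out-edges | ready=[] | order so far=[5, 2, 1, 0, 4, 3]
New canonical toposort: [5, 2, 1, 0, 4, 3]
Compare positions:
  Node 0: index 3 -> 3 (same)
  Node 1: index 1 -> 2 (moved)
  Node 2: index 2 -> 1 (moved)
  Node 3: index 5 -> 5 (same)
  Node 4: index 4 -> 4 (same)
  Node 5: index 0 -> 0 (same)
Nodes that changed position: 1 2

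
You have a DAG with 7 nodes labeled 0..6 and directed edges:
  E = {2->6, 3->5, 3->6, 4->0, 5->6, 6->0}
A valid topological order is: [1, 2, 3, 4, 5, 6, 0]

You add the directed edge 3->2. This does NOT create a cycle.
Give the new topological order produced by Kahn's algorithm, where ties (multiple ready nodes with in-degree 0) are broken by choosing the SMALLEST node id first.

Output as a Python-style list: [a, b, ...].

Old toposort: [1, 2, 3, 4, 5, 6, 0]
Added edge: 3->2
Position of 3 (2) > position of 2 (1). Must reorder: 3 must now come before 2.
Run Kahn's algorithm (break ties by smallest node id):
  initial in-degrees: [2, 0, 1, 0, 0, 1, 3]
  ready (indeg=0): [1, 3, 4]
  pop 1: no out-edges | ready=[3, 4] | order so far=[1]
  pop 3: indeg[2]->0; indeg[5]->0; indeg[6]->2 | ready=[2, 4, 5] | order so far=[1, 3]
  pop 2: indeg[6]->1 | ready=[4, 5] | order so far=[1, 3, 2]
  pop 4: indeg[0]->1 | ready=[5] | order so far=[1, 3, 2, 4]
  pop 5: indeg[6]->0 | ready=[6] | order so far=[1, 3, 2, 4, 5]
  pop 6: indeg[0]->0 | ready=[0] | order so far=[1, 3, 2, 4, 5, 6]
  pop 0: no out-edges | ready=[] | order so far=[1, 3, 2, 4, 5, 6, 0]
  Result: [1, 3, 2, 4, 5, 6, 0]

Answer: [1, 3, 2, 4, 5, 6, 0]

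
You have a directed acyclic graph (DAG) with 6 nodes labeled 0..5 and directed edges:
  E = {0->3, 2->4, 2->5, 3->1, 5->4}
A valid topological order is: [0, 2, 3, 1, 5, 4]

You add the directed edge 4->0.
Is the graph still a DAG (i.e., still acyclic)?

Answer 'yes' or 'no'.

Given toposort: [0, 2, 3, 1, 5, 4]
Position of 4: index 5; position of 0: index 0
New edge 4->0: backward (u after v in old order)
Backward edge: old toposort is now invalid. Check if this creates a cycle.
Does 0 already reach 4? Reachable from 0: [0, 1, 3]. NO -> still a DAG (reorder needed).
Still a DAG? yes

Answer: yes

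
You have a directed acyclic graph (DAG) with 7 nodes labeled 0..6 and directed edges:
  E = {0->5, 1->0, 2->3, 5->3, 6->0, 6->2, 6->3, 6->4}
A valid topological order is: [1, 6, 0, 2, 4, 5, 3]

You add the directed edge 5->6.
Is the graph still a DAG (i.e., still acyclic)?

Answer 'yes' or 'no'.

Answer: no

Derivation:
Given toposort: [1, 6, 0, 2, 4, 5, 3]
Position of 5: index 5; position of 6: index 1
New edge 5->6: backward (u after v in old order)
Backward edge: old toposort is now invalid. Check if this creates a cycle.
Does 6 already reach 5? Reachable from 6: [0, 2, 3, 4, 5, 6]. YES -> cycle!
Still a DAG? no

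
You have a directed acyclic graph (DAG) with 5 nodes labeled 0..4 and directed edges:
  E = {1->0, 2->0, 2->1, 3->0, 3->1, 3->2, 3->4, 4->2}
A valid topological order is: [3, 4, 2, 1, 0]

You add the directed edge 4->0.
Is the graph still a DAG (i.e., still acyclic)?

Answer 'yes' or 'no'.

Answer: yes

Derivation:
Given toposort: [3, 4, 2, 1, 0]
Position of 4: index 1; position of 0: index 4
New edge 4->0: forward
Forward edge: respects the existing order. Still a DAG, same toposort still valid.
Still a DAG? yes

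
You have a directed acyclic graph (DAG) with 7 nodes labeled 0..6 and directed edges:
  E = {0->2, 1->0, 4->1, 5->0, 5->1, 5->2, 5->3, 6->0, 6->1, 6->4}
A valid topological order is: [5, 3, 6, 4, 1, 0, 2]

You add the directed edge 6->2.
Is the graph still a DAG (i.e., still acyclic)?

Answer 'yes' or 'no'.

Answer: yes

Derivation:
Given toposort: [5, 3, 6, 4, 1, 0, 2]
Position of 6: index 2; position of 2: index 6
New edge 6->2: forward
Forward edge: respects the existing order. Still a DAG, same toposort still valid.
Still a DAG? yes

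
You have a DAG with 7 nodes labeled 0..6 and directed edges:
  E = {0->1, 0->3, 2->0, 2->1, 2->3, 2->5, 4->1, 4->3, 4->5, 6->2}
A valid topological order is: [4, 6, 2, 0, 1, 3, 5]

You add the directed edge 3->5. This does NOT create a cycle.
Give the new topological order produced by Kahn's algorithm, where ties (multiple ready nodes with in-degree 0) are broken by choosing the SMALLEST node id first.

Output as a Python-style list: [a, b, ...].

Answer: [4, 6, 2, 0, 1, 3, 5]

Derivation:
Old toposort: [4, 6, 2, 0, 1, 3, 5]
Added edge: 3->5
Position of 3 (5) < position of 5 (6). Old order still valid.
Run Kahn's algorithm (break ties by smallest node id):
  initial in-degrees: [1, 3, 1, 3, 0, 3, 0]
  ready (indeg=0): [4, 6]
  pop 4: indeg[1]->2; indeg[3]->2; indeg[5]->2 | ready=[6] | order so far=[4]
  pop 6: indeg[2]->0 | ready=[2] | order so far=[4, 6]
  pop 2: indeg[0]->0; indeg[1]->1; indeg[3]->1; indeg[5]->1 | ready=[0] | order so far=[4, 6, 2]
  pop 0: indeg[1]->0; indeg[3]->0 | ready=[1, 3] | order so far=[4, 6, 2, 0]
  pop 1: no out-edges | ready=[3] | order so far=[4, 6, 2, 0, 1]
  pop 3: indeg[5]->0 | ready=[5] | order so far=[4, 6, 2, 0, 1, 3]
  pop 5: no out-edges | ready=[] | order so far=[4, 6, 2, 0, 1, 3, 5]
  Result: [4, 6, 2, 0, 1, 3, 5]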